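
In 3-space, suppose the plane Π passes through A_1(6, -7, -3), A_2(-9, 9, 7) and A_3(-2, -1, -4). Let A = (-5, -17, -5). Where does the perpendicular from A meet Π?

A_1A_2 = (-15, 16, 10), A_1A_3 = (-8, 6, -1); a normal to Π is A_1A_2 × A_1A_3 = (-76, -95, 38).
Using A_1: Π has equation -76x - 95y + 38z = 95.
Foot = A − λn with λ = (n·A − d)/|n|² = (1805 − 95)/16245 = 2/19.
Foot = (-5, -17, -5) − (2/19)·(-76, -95, 38) = (3, -7, -9).

(3, -7, -9)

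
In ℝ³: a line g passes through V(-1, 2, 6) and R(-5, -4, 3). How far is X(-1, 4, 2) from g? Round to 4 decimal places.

4.4721

A direction vector for g is R − V = (-4, -6, -3).
Taking (-1, 2, 6) on g with direction v = (-4, -6, -3): w = X − (-1, 2, 6) = (0, 2, -4), and w × v = (-30, 16, 8).
Distance = |w × v| / |v| = √1220 / √61 ≈ 4.4721.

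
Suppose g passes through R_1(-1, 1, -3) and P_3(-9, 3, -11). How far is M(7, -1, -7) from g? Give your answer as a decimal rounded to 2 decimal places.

A direction vector for g is P_3 − R_1 = (-8, 2, -8).
Taking (-1, 1, -3) on g with direction v = (-8, 2, -8): w = M − (-1, 1, -3) = (8, -2, -4), and w × v = (24, 96, 0).
Distance = |w × v| / |v| = √9792 / √132 ≈ 8.61.

8.61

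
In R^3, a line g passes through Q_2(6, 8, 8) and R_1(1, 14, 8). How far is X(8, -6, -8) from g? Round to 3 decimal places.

17.639

A direction vector for g is R_1 − Q_2 = (-5, 6, 0).
Taking (6, 8, 8) on g with direction v = (-5, 6, 0): w = X − (6, 8, 8) = (2, -14, -16), and w × v = (96, 80, -58).
Distance = |w × v| / |v| = √18980 / √61 ≈ 17.639.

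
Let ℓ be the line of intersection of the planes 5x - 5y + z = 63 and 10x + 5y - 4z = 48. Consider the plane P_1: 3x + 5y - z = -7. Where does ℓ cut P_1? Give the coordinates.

(7, -6, -2)

Direction of ℓ: (5, -5, 1) × (10, 5, -4) = (15, 30, 75).
A point on ℓ: solving the two plane equations with x = 3 gives (3, -14, -22).
Substitute r = (3, -14, -22) + t(15, 30, 75) into the plane: -39 + 120t = -7, so t = 4/15.
Intersection: (3, -14, -22) + (4/15)·(15, 30, 75) = (7, -6, -2).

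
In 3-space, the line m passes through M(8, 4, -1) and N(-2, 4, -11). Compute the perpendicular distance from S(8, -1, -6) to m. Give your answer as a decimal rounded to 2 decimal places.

6.12

A direction vector for m is N − M = (-10, 0, -10).
Taking (8, 4, -1) on m with direction v = (-10, 0, -10): w = S − (8, 4, -1) = (0, -5, -5), and w × v = (50, 50, -50).
Distance = |w × v| / |v| = √7500 / √200 ≈ 6.12.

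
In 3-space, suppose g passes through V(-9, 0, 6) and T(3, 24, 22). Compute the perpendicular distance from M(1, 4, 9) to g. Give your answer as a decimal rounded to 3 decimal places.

7.321

A direction vector for g is T − V = (12, 24, 16).
Taking (-9, 0, 6) on g with direction v = (12, 24, 16): w = M − (-9, 0, 6) = (10, 4, 3), and w × v = (-8, -124, 192).
Distance = |w × v| / |v| = √52304 / √976 ≈ 7.321.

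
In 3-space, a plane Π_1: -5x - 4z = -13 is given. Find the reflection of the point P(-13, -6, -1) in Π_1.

(7, -6, 15)

λ = (n·P − d)/|n|² = (69 − (-13))/41 = 2.
Reflection = P − 2λn = (-13, -6, -1) − 4·(-5, 0, -4) = (7, -6, 15).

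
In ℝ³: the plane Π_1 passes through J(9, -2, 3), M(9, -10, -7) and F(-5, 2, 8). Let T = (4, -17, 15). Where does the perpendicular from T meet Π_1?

JM = (0, -8, -10), JF = (-14, 4, 5); a normal to Π_1 is JM × JF = (0, 140, -112).
Using J: Π_1 has equation 140y - 112z = -616.
Foot = T − λn with λ = (n·T − d)/|n|² = (-4060 − (-616))/32144 = -3/28.
Foot = (4, -17, 15) − (-3/28)·(0, 140, -112) = (4, -2, 3).

(4, -2, 3)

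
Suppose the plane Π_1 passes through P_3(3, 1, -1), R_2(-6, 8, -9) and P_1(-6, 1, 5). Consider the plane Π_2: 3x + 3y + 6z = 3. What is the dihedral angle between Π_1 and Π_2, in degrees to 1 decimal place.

35.3

P_3R_2 = (-9, 7, -8), P_3P_1 = (-9, 0, 6); a normal to Π_1 is P_3R_2 × P_3P_1 = (42, 126, 63).
Using P_3: Π_1 has equation 42x + 126y + 63z = 189.
cos θ = |n₁·n₂| / (|n₁||n₂|) = |882| / (√21609 · √54).
θ = arccos(0.81650) ≈ 35.3°.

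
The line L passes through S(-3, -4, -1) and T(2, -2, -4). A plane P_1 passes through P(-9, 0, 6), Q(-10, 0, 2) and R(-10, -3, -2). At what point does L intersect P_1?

(-8, -6, 2)

A direction vector for L is T − S = (5, 2, -3).
PQ = (-1, 0, -4), PR = (-1, -3, -8); a normal to P_1 is PQ × PR = (-12, -4, 3).
Using P: P_1 has equation -12x - 4y + 3z = 126.
Substitute r = (-3, -4, -1) + t(5, 2, -3) into the plane: 49 + (-77)t = 126, so t = -1.
Intersection: (-3, -4, -1) + (-1)·(5, 2, -3) = (-8, -6, 2).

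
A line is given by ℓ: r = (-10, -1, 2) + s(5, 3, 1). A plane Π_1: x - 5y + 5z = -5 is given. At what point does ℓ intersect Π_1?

Substitute r = (-10, -1, 2) + t(5, 3, 1) into the plane: 5 + (-5)t = -5, so t = 2.
Intersection: (-10, -1, 2) + 2·(5, 3, 1) = (0, 5, 4).

(0, 5, 4)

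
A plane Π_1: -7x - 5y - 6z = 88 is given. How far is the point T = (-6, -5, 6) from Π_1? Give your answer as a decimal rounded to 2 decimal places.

5.43

n·T − d = (-7)·(-6) + (-5)·(-5) + (-6)·(6) − 88 = -57; |n| = √110.
Distance = |-57| / √110 = 57/√110 ≈ 5.43.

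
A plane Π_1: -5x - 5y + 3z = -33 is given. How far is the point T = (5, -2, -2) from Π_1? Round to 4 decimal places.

1.5623

n·T − d = (-5)·(5) + (-5)·(-2) + (3)·(-2) − (-33) = 12; |n| = √59.
Distance = |12| / √59 = 12/√59 ≈ 1.5623.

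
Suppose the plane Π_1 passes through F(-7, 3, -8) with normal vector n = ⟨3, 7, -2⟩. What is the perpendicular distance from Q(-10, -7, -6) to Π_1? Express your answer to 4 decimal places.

10.5410

Π_1: n·r = n·F gives 3x + 7y - 2z = 16.
n·Q − d = (3)·(-10) + (7)·(-7) + (-2)·(-6) − 16 = -83; |n| = √62.
Distance = |-83| / √62 = 83/√62 ≈ 10.5410.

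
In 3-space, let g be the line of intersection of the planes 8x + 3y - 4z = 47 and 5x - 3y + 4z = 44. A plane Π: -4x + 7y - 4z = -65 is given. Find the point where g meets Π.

(7, -7, -3)

Direction of g: (8, 3, -4) × (5, -3, 4) = (0, -52, -39).
A point on g: solving the two plane equations with y = -15 gives (7, -15, -9).
Substitute r = (7, -15, -9) + t(0, -52, -39) into the plane: -97 + (-208)t = -65, so t = -2/13.
Intersection: (7, -15, -9) + (-2/13)·(0, -52, -39) = (7, -7, -3).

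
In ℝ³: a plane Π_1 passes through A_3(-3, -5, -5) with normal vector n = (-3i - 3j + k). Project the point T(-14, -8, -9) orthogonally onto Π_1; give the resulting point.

Π_1: n·r = n·A_3 gives -3x - 3y + z = 19.
Foot = T − λn with λ = (n·T − d)/|n|² = (57 − 19)/19 = 2.
Foot = (-14, -8, -9) − 2·(-3, -3, 1) = (-8, -2, -11).

(-8, -2, -11)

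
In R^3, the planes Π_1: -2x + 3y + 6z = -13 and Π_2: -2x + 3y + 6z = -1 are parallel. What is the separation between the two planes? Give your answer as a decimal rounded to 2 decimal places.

Same normal n = (-2, 3, 6) with |n| = √49; distance = |-13 − (-1)| / |n| = 12/√49 ≈ 1.71.

1.71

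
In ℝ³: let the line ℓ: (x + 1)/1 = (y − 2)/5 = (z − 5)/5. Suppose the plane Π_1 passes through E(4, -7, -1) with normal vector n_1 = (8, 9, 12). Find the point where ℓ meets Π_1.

ℓ has direction (1, 5, 5) through (-1, 2, 5).
Π_1: n_1·r = n_1·E gives 8x + 9y + 12z = -43.
Substitute r = (-1, 2, 5) + t(1, 5, 5) into the plane: 70 + 113t = -43, so t = -1.
Intersection: (-1, 2, 5) + (-1)·(1, 5, 5) = (-2, -3, 0).

(-2, -3, 0)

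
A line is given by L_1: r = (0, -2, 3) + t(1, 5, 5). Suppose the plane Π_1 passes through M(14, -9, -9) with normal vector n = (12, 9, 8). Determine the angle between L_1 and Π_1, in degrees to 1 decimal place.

Π_1: n·r = n·M gives 12x + 9y + 8z = 15.
sin θ = |n·v| / (|n||v|) = |97| / (√289 · √51) = 0.79898.
θ ≈ 53.0°.

53.0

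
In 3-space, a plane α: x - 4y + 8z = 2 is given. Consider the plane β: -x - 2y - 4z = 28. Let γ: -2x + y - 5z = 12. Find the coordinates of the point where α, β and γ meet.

(-2, -7, -3)

Solving the 3×3 linear system x - 4y + 8z = 2, -x - 2y - 4z = 28, -2x + y - 5z = 12 (e.g. by elimination or Cramer's rule, determinant = -38) gives (-2, -7, -3).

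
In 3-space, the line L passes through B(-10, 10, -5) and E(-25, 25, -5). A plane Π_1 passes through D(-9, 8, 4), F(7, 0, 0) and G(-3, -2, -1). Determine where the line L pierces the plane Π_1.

(10, -10, -5)

A direction vector for L is E − B = (-15, 15, 0).
DF = (16, -8, -4), DG = (6, -10, -5); a normal to Π_1 is DF × DG = (0, 56, -112).
Using D: Π_1 has equation 56y - 112z = 0.
Substitute r = (-10, 10, -5) + t(-15, 15, 0) into the plane: 1120 + 840t = 0, so t = -4/3.
Intersection: (-10, 10, -5) + (-4/3)·(-15, 15, 0) = (10, -10, -5).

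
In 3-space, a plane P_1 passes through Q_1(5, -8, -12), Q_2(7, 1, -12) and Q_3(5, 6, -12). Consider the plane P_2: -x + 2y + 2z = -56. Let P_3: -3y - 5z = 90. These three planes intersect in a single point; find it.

Q_1Q_2 = (2, 9, 0), Q_1Q_3 = (0, 14, 0); a normal to P_1 is Q_1Q_2 × Q_1Q_3 = (0, 0, 28).
Using Q_1: P_1 has equation 28z = -336.
Solving the 3×3 linear system 28z = -336, -x + 2y + 2z = -56, -3y - 5z = 90 (e.g. by elimination or Cramer's rule, determinant = 84) gives (12, -10, -12).

(12, -10, -12)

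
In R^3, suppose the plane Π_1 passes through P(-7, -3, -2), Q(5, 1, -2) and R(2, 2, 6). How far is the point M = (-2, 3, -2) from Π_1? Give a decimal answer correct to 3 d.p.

4.000

PQ = (12, 4, 0), PR = (9, 5, 8); a normal to Π_1 is PQ × PR = (32, -96, 24).
Using P: Π_1 has equation 32x - 96y + 24z = 16.
n·M − d = (32)·(-2) + (-96)·(3) + (24)·(-2) − 16 = -416; |n| = √10816.
Distance = |-416| / √10816 = 416/√10816 ≈ 4.000.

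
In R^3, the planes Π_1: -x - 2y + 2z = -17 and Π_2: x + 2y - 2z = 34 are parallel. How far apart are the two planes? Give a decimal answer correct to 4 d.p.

5.6667

Rescale Π_2 by 1/(-1): -x - 2y + 2z = -34. Then distance = |-17 − (-34)| / √9 ≈ 5.6667.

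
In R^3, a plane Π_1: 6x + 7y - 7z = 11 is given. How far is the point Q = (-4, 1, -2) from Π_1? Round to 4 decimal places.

n·Q − d = (6)·(-4) + (7)·(1) + (-7)·(-2) − 11 = -14; |n| = √134.
Distance = |-14| / √134 = 14/√134 ≈ 1.2094.

1.2094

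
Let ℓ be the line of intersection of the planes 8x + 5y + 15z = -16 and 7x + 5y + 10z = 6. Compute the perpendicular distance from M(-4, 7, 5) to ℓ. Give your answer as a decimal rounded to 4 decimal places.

Direction of ℓ: (8, 5, 15) × (7, 5, 10) = (-25, 25, 5).
A point on ℓ: solving the two plane equations with x = 8 gives (8, 2, -6).
Taking (8, 2, -6) on ℓ with direction v = (-25, 25, 5): w = M − (8, 2, -6) = (-12, 5, 11), and w × v = (-250, -215, -175).
Distance = |w × v| / |v| = √139350 / √1275 ≈ 10.4544.

10.4544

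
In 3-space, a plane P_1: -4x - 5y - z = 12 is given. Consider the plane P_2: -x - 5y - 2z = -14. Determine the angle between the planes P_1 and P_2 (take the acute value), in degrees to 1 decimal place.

cos θ = |n₁·n₂| / (|n₁||n₂|) = |31| / (√42 · √30).
θ = arccos(0.87333) ≈ 29.2°.

29.2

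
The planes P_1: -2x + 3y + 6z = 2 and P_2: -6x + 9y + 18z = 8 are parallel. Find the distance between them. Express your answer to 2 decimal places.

Rescale P_2 by 1/3: -2x + 3y + 6z = 8/3. Then distance = |2 − (8/3)| / √49 ≈ 0.10.

0.10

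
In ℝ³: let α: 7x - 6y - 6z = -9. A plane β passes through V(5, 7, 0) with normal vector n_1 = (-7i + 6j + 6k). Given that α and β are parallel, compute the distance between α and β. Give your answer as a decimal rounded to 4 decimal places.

β: n_1·r = n_1·V gives -7x + 6y + 6z = 7.
Rescale β by 1/(-1): 7x - 6y - 6z = -7. Then distance = |-9 − (-7)| / √121 ≈ 0.1818.

0.1818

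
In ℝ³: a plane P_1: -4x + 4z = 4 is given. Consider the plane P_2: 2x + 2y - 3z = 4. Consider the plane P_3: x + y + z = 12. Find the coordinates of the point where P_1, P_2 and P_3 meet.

Solving the 3×3 linear system -4x + 4z = 4, 2x + 2y - 3z = 4, x + y + z = 12 (e.g. by elimination or Cramer's rule, determinant = -20) gives (3, 5, 4).

(3, 5, 4)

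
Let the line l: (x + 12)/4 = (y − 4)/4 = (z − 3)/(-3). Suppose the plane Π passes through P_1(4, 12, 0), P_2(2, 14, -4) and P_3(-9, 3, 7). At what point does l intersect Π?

(-8, 8, 0)

l has direction (4, 4, -3) through (-12, 4, 3).
P_1P_2 = (-2, 2, -4), P_1P_3 = (-13, -9, 7); a normal to Π is P_1P_2 × P_1P_3 = (-22, 66, 44).
Using P_1: Π has equation -22x + 66y + 44z = 704.
Substitute r = (-12, 4, 3) + t(4, 4, -3) into the plane: 660 + 44t = 704, so t = 1.
Intersection: (-12, 4, 3) + 1·(4, 4, -3) = (-8, 8, 0).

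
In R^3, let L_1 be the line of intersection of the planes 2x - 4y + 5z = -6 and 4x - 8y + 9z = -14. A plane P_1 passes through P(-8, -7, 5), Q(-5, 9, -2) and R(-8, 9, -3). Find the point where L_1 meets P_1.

(-2, 3, 2)

Direction of L_1: (2, -4, 5) × (4, -8, 9) = (4, 2, 0).
A point on L_1: solving the two plane equations with x = -10 gives (-10, -1, 2).
PQ = (3, 16, -7), PR = (0, 16, -8); a normal to P_1 is PQ × PR = (-16, 24, 48).
Using P: P_1 has equation -16x + 24y + 48z = 200.
Substitute r = (-10, -1, 2) + t(4, 2, 0) into the plane: 232 + (-16)t = 200, so t = 2.
Intersection: (-10, -1, 2) + 2·(4, 2, 0) = (-2, 3, 2).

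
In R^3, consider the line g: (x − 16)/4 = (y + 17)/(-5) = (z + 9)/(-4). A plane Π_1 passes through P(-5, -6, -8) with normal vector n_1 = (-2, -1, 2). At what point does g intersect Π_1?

g has direction (4, -5, -4) through (16, -17, -9).
Π_1: n_1·r = n_1·P gives -2x - y + 2z = 0.
Substitute r = (16, -17, -9) + t(4, -5, -4) into the plane: -33 + (-11)t = 0, so t = -3.
Intersection: (16, -17, -9) + (-3)·(4, -5, -4) = (4, -2, 3).

(4, -2, 3)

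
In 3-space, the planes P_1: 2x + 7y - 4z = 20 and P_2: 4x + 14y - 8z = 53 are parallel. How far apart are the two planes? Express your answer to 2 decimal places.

0.78

Rescale P_2 by 1/2: 2x + 7y - 4z = 53/2. Then distance = |20 − (53/2)| / √69 ≈ 0.78.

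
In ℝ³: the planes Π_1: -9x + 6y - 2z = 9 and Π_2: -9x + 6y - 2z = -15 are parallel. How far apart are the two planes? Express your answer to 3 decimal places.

2.182

Same normal n = (-9, 6, -2) with |n| = √121; distance = |9 − (-15)| / |n| = 24/√121 ≈ 2.182.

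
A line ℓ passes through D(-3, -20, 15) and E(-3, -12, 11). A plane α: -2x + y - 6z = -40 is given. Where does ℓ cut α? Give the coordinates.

(-3, -4, 7)

A direction vector for ℓ is E − D = (0, 8, -4).
Substitute r = (-3, -20, 15) + t(0, 8, -4) into the plane: -104 + 32t = -40, so t = 2.
Intersection: (-3, -20, 15) + 2·(0, 8, -4) = (-3, -4, 7).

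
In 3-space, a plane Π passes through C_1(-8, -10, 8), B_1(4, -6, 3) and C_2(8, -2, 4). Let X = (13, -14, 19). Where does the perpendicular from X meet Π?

(4, -2, 7)

C_1B_1 = (12, 4, -5), C_1C_2 = (16, 8, -4); a normal to Π is C_1B_1 × C_1C_2 = (24, -32, 32).
Using C_1: Π has equation 24x - 32y + 32z = 384.
Foot = X − λn with λ = (n·X − d)/|n|² = (1368 − 384)/2624 = 3/8.
Foot = (13, -14, 19) − (3/8)·(24, -32, 32) = (4, -2, 7).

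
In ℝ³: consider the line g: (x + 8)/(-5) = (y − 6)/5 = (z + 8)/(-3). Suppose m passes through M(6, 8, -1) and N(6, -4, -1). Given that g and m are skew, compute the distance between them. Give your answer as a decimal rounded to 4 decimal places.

1.2005

g has direction (-5, 5, -3) through (-8, 6, -8).
A direction vector for m is N − M = (0, -12, 0).
Common perpendicular direction n = (-5, 5, -3) × (0, -12, 0) = (-36, 0, 60).
With w = (6, 8, -1) − (-8, 6, -8) = (14, 2, 7), w · n = -84.
Distance = |w · n| / |n| = |-84| / √4896 ≈ 1.2005.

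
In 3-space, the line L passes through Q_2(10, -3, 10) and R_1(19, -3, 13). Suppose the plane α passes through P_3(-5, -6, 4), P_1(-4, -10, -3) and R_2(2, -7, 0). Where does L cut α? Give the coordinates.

A direction vector for L is R_1 − Q_2 = (9, 0, 3).
P_3P_1 = (1, -4, -7), P_3R_2 = (7, -1, -4); a normal to α is P_3P_1 × P_3R_2 = (9, -45, 27).
Using P_3: α has equation 9x - 45y + 27z = 333.
Substitute r = (10, -3, 10) + t(9, 0, 3) into the plane: 495 + 162t = 333, so t = -1.
Intersection: (10, -3, 10) + (-1)·(9, 0, 3) = (1, -3, 7).

(1, -3, 7)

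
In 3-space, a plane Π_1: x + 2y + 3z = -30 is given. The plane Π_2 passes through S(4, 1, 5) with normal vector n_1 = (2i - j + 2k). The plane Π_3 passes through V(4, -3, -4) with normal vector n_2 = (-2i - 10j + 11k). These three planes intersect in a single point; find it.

(12, -9, -8)

Π_2: n_1·r = n_1·S gives 2x - y + 2z = 17.
Π_3: n_2·r = n_2·V gives -2x - 10y + 11z = -22.
Solving the 3×3 linear system x + 2y + 3z = -30, 2x - y + 2z = 17, -2x - 10y + 11z = -22 (e.g. by elimination or Cramer's rule, determinant = -109) gives (12, -9, -8).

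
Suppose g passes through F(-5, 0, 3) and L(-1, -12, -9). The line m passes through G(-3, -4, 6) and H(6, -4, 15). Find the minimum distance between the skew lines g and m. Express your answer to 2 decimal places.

3.26

A direction vector for g is L − F = (4, -12, -12).
A direction vector for m is H − G = (9, 0, 9).
Common perpendicular direction n = (4, -12, -12) × (9, 0, 9) = (-108, -144, 108).
With w = (-3, -4, 6) − (-5, 0, 3) = (2, -4, 3), w · n = 684.
Distance = |w · n| / |n| = |684| / √44064 ≈ 3.26.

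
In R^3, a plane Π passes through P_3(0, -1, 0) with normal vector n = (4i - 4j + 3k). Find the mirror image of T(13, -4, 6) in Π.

(-3, 12, -6)

Π: n·r = n·P_3 gives 4x - 4y + 3z = 4.
λ = (n·T − d)/|n|² = (86 − 4)/41 = 2.
Reflection = T − 2λn = (13, -4, 6) − 4·(4, -4, 3) = (-3, 12, -6).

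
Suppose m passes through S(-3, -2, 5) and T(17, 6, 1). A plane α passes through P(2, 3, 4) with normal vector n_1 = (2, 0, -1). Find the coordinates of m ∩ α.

(2, 0, 4)

A direction vector for m is T − S = (20, 8, -4).
α: n_1·r = n_1·P gives 2x - z = 0.
Substitute r = (-3, -2, 5) + t(20, 8, -4) into the plane: -11 + 44t = 0, so t = 1/4.
Intersection: (-3, -2, 5) + (1/4)·(20, 8, -4) = (2, 0, 4).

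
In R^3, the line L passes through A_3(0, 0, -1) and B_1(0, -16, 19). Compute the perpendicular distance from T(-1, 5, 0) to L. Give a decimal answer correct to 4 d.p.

A direction vector for L is B_1 − A_3 = (0, -16, 20).
Taking (0, 0, -1) on L with direction v = (0, -16, 20): w = T − (0, 0, -1) = (-1, 5, 1), and w × v = (116, 20, 16).
Distance = |w × v| / |v| = √14112 / √656 ≈ 4.6381.

4.6381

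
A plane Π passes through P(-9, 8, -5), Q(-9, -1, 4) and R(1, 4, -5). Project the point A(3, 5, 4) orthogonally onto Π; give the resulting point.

PQ = (0, -9, 9), PR = (10, -4, 0); a normal to Π is PQ × PR = (36, 90, 90).
Using P: Π has equation 36x + 90y + 90z = -54.
Foot = A − λn with λ = (n·A − d)/|n|² = (918 − (-54))/17496 = 1/18.
Foot = (3, 5, 4) − (1/18)·(36, 90, 90) = (1, 0, -1).

(1, 0, -1)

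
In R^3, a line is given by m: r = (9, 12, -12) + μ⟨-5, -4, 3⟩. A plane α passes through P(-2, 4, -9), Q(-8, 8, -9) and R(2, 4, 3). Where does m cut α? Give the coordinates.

PQ = (-6, 4, 0), PR = (4, 0, 12); a normal to α is PQ × PR = (48, 72, -16).
Using P: α has equation 48x + 72y - 16z = 336.
Substitute r = (9, 12, -12) + t(-5, -4, 3) into the plane: 1488 + (-576)t = 336, so t = 2.
Intersection: (9, 12, -12) + 2·(-5, -4, 3) = (-1, 4, -6).

(-1, 4, -6)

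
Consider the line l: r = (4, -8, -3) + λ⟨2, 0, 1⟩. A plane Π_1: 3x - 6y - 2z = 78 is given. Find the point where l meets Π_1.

(10, -8, 0)

Substitute r = (4, -8, -3) + t(2, 0, 1) into the plane: 66 + 4t = 78, so t = 3.
Intersection: (4, -8, -3) + 3·(2, 0, 1) = (10, -8, 0).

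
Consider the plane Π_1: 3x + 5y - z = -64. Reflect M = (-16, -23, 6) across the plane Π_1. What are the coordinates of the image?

(2, 7, 0)

λ = (n·M − d)/|n|² = (-169 − (-64))/35 = -3.
Reflection = M − 2λn = (-16, -23, 6) − (-6)·(3, 5, -1) = (2, 7, 0).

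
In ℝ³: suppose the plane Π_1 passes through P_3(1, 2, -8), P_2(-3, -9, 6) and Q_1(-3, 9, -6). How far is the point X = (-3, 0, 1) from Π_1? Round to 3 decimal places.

P_3P_2 = (-4, -11, 14), P_3Q_1 = (-4, 7, 2); a normal to Π_1 is P_3P_2 × P_3Q_1 = (-120, -48, -72).
Using P_3: Π_1 has equation -120x - 48y - 72z = 360.
n·X − d = (-120)·(-3) + (-48)·(0) + (-72)·(1) − 360 = -72; |n| = √21888.
Distance = |-72| / √21888 = 72/√21888 ≈ 0.487.

0.487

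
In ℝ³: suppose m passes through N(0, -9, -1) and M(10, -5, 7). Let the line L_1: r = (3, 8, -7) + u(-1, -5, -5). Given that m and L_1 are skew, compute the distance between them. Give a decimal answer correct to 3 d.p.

16.050

A direction vector for m is M − N = (10, 4, 8).
Common perpendicular direction n = (10, 4, 8) × (-1, -5, -5) = (20, 42, -46).
With w = (3, 8, -7) − (0, -9, -1) = (3, 17, -6), w · n = 1050.
Distance = |w · n| / |n| = |1050| / √4280 ≈ 16.050.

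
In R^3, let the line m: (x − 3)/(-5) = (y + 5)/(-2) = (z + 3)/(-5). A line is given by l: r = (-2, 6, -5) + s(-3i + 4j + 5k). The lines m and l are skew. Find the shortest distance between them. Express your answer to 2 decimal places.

9.07

m has direction (-5, -2, -5) through (3, -5, -3).
Common perpendicular direction n = (-5, -2, -5) × (-3, 4, 5) = (10, 40, -26).
With w = (-2, 6, -5) − (3, -5, -3) = (-5, 11, -2), w · n = 442.
Distance = |w · n| / |n| = |442| / √2376 ≈ 9.07.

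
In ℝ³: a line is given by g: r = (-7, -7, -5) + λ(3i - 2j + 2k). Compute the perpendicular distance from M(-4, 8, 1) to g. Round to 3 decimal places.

Taking (-7, -7, -5) on g with direction v = (3, -2, 2): w = M − (-7, -7, -5) = (3, 15, 6), and w × v = (42, 12, -51).
Distance = |w × v| / |v| = √4509 / √17 ≈ 16.286.

16.286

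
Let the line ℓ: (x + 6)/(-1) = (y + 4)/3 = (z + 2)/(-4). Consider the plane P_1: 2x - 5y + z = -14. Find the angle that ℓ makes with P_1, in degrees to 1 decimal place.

48.8

ℓ has direction (-1, 3, -4) through (-6, -4, -2).
sin θ = |n·v| / (|n||v|) = |-21| / (√30 · √26) = 0.75192.
θ ≈ 48.8°.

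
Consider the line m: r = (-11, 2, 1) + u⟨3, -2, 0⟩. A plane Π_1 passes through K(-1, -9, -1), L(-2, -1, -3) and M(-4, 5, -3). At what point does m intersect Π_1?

(-5, -2, 1)

KL = (-1, 8, -2), KM = (-3, 14, -2); a normal to Π_1 is KL × KM = (12, 4, 10).
Using K: Π_1 has equation 12x + 4y + 10z = -58.
Substitute r = (-11, 2, 1) + t(3, -2, 0) into the plane: -114 + 28t = -58, so t = 2.
Intersection: (-11, 2, 1) + 2·(3, -2, 0) = (-5, -2, 1).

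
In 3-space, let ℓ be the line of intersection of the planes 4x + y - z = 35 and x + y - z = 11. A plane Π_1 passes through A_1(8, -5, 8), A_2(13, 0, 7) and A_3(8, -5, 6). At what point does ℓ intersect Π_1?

(8, -5, -8)

Direction of ℓ: (4, 1, -1) × (1, 1, -1) = (0, 3, 3).
A point on ℓ: solving the two plane equations with y = 7 gives (8, 7, 4).
A_1A_2 = (5, 5, -1), A_1A_3 = (0, 0, -2); a normal to Π_1 is A_1A_2 × A_1A_3 = (-10, 10, 0).
Using A_1: Π_1 has equation -10x + 10y = -130.
Substitute r = (8, 7, 4) + t(0, 3, 3) into the plane: -10 + 30t = -130, so t = -4.
Intersection: (8, 7, 4) + (-4)·(0, 3, 3) = (8, -5, -8).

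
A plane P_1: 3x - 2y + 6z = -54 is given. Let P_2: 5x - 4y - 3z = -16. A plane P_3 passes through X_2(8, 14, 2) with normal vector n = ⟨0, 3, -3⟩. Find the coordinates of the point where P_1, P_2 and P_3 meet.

P_3: n·r = n·X_2 gives 3y - 3z = 36.
Solving the 3×3 linear system 3x - 2y + 6z = -54, 5x - 4y - 3z = -16, 3y - 3z = 36 (e.g. by elimination or Cramer's rule, determinant = 123) gives (-2, 6, -6).

(-2, 6, -6)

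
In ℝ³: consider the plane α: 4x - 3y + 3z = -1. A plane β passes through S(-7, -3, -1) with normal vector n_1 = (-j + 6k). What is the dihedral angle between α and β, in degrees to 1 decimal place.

β: n_1·r = n_1·S gives -y + 6z = -3.
cos θ = |n₁·n₂| / (|n₁||n₂|) = |21| / (√34 · √37).
θ = arccos(0.59208) ≈ 53.7°.

53.7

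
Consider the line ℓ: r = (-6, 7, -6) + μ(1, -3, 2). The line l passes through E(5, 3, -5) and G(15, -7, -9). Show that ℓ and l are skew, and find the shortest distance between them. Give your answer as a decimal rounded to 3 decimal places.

6.172

A direction vector for l is G − E = (10, -10, -4).
Common perpendicular direction n = (1, -3, 2) × (10, -10, -4) = (32, 24, 20).
With w = (5, 3, -5) − (-6, 7, -6) = (11, -4, 1), w · n = 276.
Since n ≠ 0 the lines are not parallel, and w · n = 276 ≠ 0 so they do not intersect; hence they are skew.
Distance = |w · n| / |n| = |276| / √2000 ≈ 6.172.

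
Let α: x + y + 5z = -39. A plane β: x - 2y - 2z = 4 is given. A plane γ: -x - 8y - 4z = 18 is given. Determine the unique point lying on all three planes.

(-6, 2, -7)

Solving the 3×3 linear system x + y + 5z = -39, x - 2y - 2z = 4, -x - 8y - 4z = 18 (e.g. by elimination or Cramer's rule, determinant = -52) gives (-6, 2, -7).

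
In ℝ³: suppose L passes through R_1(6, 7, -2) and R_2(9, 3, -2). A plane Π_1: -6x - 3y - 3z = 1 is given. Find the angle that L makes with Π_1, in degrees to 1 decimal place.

A direction vector for L is R_2 − R_1 = (3, -4, 0).
sin θ = |n·v| / (|n||v|) = |-6| / (√54 · √25) = 0.16330.
θ ≈ 9.4°.

9.4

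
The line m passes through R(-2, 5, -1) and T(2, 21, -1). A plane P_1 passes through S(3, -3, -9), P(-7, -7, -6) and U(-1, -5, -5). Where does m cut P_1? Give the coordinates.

(-5, -7, -1)

A direction vector for m is T − R = (4, 16, 0).
SP = (-10, -4, 3), SU = (-4, -2, 4); a normal to P_1 is SP × SU = (-10, 28, 4).
Using S: P_1 has equation -10x + 28y + 4z = -150.
Substitute r = (-2, 5, -1) + t(4, 16, 0) into the plane: 156 + 408t = -150, so t = -3/4.
Intersection: (-2, 5, -1) + (-3/4)·(4, 16, 0) = (-5, -7, -1).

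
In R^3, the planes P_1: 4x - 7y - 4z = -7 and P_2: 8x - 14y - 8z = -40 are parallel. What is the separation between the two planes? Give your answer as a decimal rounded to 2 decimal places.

1.44

Rescale P_2 by 1/2: 4x - 7y - 4z = -20. Then distance = |-7 − (-20)| / √81 ≈ 1.44.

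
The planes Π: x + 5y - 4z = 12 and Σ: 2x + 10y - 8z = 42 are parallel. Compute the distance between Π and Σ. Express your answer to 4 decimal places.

Rescale Σ by 1/2: x + 5y - 4z = 21. Then distance = |12 − 21| / √42 ≈ 1.3887.

1.3887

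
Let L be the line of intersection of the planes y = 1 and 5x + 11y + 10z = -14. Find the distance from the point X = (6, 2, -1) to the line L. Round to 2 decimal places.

Direction of L: (0, 1, 0) × (5, 11, 10) = (10, 0, -5).
A point on L: solving the two plane equations with x = -3 gives (-3, 1, -1).
Taking (-3, 1, -1) on L with direction v = (10, 0, -5): w = X − (-3, 1, -1) = (9, 1, 0), and w × v = (-5, 45, -10).
Distance = |w × v| / |v| = √2150 / √125 ≈ 4.15.

4.15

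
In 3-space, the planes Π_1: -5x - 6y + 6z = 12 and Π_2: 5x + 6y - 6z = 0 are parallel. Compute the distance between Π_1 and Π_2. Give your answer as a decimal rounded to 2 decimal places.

1.22

Rescale Π_2 by 1/(-1): -5x - 6y + 6z = 0. Then distance = |12 − 0| / √97 ≈ 1.22.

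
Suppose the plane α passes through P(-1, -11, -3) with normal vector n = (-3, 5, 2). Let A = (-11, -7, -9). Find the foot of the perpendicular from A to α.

(-8, -12, -11)

α: n·r = n·P gives -3x + 5y + 2z = -58.
Foot = A − λn with λ = (n·A − d)/|n|² = (-20 − (-58))/38 = 1.
Foot = (-11, -7, -9) − 1·(-3, 5, 2) = (-8, -12, -11).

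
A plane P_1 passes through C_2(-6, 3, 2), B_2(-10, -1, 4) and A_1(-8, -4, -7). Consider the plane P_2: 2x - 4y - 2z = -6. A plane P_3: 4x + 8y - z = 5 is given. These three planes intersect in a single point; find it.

C_2B_2 = (-4, -4, 2), C_2A_1 = (-2, -7, -9); a normal to P_1 is C_2B_2 × C_2A_1 = (50, -40, 20).
Using C_2: P_1 has equation 50x - 40y + 20z = -380.
Solving the 3×3 linear system 50x - 40y + 20z = -380, 2x - 4y - 2z = -6, 4x + 8y - z = 5 (e.g. by elimination or Cramer's rule, determinant = 1880) gives (-4, 2, -5).

(-4, 2, -5)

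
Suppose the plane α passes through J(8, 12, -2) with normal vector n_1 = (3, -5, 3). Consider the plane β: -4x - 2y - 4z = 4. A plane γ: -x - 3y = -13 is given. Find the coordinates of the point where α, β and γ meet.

α: n_1·r = n_1·J gives 3x - 5y + 3z = -42.
Solving the 3×3 linear system 3x - 5y + 3z = -42, -4x - 2y - 4z = 4, -x - 3y = -13 (e.g. by elimination or Cramer's rule, determinant = -26) gives (-5, 6, 1).

(-5, 6, 1)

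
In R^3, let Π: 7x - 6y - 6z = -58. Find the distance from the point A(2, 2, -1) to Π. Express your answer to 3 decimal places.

n·A − d = (7)·(2) + (-6)·(2) + (-6)·(-1) − (-58) = 66; |n| = √121.
Distance = |66| / √121 = 66/√121 ≈ 6.000.

6.000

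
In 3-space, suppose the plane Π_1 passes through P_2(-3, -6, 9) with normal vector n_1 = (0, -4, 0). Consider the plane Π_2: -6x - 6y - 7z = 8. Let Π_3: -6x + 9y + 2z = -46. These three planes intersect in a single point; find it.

(0, -6, 4)

Π_1: n_1·r = n_1·P_2 gives -4y = 24.
Solving the 3×3 linear system -4y = 24, -6x - 6y - 7z = 8, -6x + 9y + 2z = -46 (e.g. by elimination or Cramer's rule, determinant = -216) gives (0, -6, 4).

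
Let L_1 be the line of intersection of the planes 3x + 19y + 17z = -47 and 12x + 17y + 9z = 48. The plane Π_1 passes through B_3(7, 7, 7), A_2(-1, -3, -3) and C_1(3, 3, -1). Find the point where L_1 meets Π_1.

Direction of L_1: (3, 19, 17) × (12, 17, 9) = (-118, 177, -177).
A point on L_1: solving the two plane equations with x = 9 gives (9, -3, -1).
B_3A_2 = (-8, -10, -10), B_3C_1 = (-4, -4, -8); a normal to Π_1 is B_3A_2 × B_3C_1 = (40, -24, -8).
Using B_3: Π_1 has equation 40x - 24y - 8z = 56.
Substitute r = (9, -3, -1) + t(-118, 177, -177) into the plane: 440 + (-7552)t = 56, so t = 3/59.
Intersection: (9, -3, -1) + (3/59)·(-118, 177, -177) = (3, 6, -10).

(3, 6, -10)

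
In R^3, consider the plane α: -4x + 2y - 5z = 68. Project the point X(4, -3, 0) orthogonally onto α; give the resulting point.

Foot = X − λn with λ = (n·X − d)/|n|² = (-22 − 68)/45 = -2.
Foot = (4, -3, 0) − (-2)·(-4, 2, -5) = (-4, 1, -10).

(-4, 1, -10)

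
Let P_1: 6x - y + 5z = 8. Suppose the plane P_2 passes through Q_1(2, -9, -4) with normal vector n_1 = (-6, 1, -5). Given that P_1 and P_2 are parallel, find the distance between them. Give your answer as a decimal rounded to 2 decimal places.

P_2: n_1·r = n_1·Q_1 gives -6x + y - 5z = -1.
Rescale P_2 by 1/(-1): 6x - y + 5z = 1. Then distance = |8 − 1| / √62 ≈ 0.89.

0.89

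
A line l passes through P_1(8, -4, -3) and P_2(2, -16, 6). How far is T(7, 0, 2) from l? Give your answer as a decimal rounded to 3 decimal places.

A direction vector for l is P_2 − P_1 = (-6, -12, 9).
Taking (8, -4, -3) on l with direction v = (-6, -12, 9): w = T − (8, -4, -3) = (-1, 4, 5), and w × v = (96, -21, 36).
Distance = |w × v| / |v| = √10953 / √261 ≈ 6.478.

6.478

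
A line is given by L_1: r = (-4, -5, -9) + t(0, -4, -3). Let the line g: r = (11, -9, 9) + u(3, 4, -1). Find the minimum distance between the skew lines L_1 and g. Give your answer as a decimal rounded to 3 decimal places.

Common perpendicular direction n = (0, -4, -3) × (3, 4, -1) = (16, -9, 12).
With w = (11, -9, 9) − (-4, -5, -9) = (15, -4, 18), w · n = 492.
Distance = |w · n| / |n| = |492| / √481 ≈ 22.433.

22.433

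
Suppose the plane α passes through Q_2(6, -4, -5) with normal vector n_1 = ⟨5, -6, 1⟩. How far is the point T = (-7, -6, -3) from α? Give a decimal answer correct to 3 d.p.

α: n_1·r = n_1·Q_2 gives 5x - 6y + z = 49.
n·T − d = (5)·(-7) + (-6)·(-6) + (1)·(-3) − 49 = -51; |n| = √62.
Distance = |-51| / √62 = 51/√62 ≈ 6.477.

6.477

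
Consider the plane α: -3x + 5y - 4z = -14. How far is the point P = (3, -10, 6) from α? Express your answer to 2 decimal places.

n·P − d = (-3)·(3) + (5)·(-10) + (-4)·(6) − (-14) = -69; |n| = √50.
Distance = |-69| / √50 = 69/√50 ≈ 9.76.

9.76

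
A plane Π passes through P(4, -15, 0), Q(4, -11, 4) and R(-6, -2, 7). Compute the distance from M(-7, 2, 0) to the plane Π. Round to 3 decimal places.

6.770

PQ = (0, 4, 4), PR = (-10, 13, 7); a normal to Π is PQ × PR = (-24, -40, 40).
Using P: Π has equation -24x - 40y + 40z = 504.
n·M − d = (-24)·(-7) + (-40)·(2) + (40)·(0) − 504 = -416; |n| = √3776.
Distance = |-416| / √3776 = 416/√3776 ≈ 6.770.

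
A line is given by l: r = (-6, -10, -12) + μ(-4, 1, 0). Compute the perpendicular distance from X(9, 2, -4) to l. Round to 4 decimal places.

Taking (-6, -10, -12) on l with direction v = (-4, 1, 0): w = X − (-6, -10, -12) = (15, 12, 8), and w × v = (-8, -32, 63).
Distance = |w × v| / |v| = √5057 / √17 ≈ 17.2473.

17.2473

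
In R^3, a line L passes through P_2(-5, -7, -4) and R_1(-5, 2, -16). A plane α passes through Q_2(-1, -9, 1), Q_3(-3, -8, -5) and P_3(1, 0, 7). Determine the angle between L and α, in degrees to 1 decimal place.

14.7

A direction vector for L is R_1 − P_2 = (0, 9, -12).
Q_2Q_3 = (-2, 1, -6), Q_2P_3 = (2, 9, 6); a normal to α is Q_2Q_3 × Q_2P_3 = (60, 0, -20).
Using Q_2: α has equation 60x - 20z = -80.
sin θ = |n·v| / (|n||v|) = |240| / (√4000 · √225) = 0.25298.
θ ≈ 14.7°.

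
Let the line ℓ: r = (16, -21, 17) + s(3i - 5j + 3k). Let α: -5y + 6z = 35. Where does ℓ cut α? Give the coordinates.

(4, -1, 5)

Substitute r = (16, -21, 17) + t(3, -5, 3) into the plane: 207 + 43t = 35, so t = -4.
Intersection: (16, -21, 17) + (-4)·(3, -5, 3) = (4, -1, 5).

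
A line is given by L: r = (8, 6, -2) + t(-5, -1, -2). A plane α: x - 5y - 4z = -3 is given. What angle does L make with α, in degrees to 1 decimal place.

sin θ = |n·v| / (|n||v|) = |8| / (√42 · √30) = 0.22537.
θ ≈ 13.0°.

13.0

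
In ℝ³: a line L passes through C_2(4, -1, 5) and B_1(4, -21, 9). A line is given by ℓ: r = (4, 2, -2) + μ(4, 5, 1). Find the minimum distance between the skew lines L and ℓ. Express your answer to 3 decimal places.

A direction vector for L is B_1 − C_2 = (0, -20, 4).
Common perpendicular direction n = (0, -20, 4) × (4, 5, 1) = (-40, 16, 80).
With w = (4, 2, -2) − (4, -1, 5) = (0, 3, -7), w · n = -512.
Distance = |w · n| / |n| = |-512| / √8256 ≈ 5.635.

5.635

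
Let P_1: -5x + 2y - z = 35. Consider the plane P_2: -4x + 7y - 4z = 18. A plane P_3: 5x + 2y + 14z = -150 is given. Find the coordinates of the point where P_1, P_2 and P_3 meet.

Solving the 3×3 linear system -5x + 2y - z = 35, -4x + 7y - 4z = 18, 5x + 2y + 14z = -150 (e.g. by elimination or Cramer's rule, determinant = -415) gives (-8, -6, -7).

(-8, -6, -7)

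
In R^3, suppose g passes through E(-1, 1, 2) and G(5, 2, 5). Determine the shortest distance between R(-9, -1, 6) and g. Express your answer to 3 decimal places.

A direction vector for g is G − E = (6, 1, 3).
Taking (-1, 1, 2) on g with direction v = (6, 1, 3): w = R − (-1, 1, 2) = (-8, -2, 4), and w × v = (-10, 48, 4).
Distance = |w × v| / |v| = √2420 / √46 ≈ 7.253.

7.253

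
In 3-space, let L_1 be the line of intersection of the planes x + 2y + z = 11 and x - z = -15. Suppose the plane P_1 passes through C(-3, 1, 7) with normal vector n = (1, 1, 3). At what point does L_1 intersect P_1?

(-8, 6, 7)

Direction of L_1: (1, 2, 1) × (1, 0, -1) = (-2, 2, -2).
A point on L_1: solving the two plane equations with x = -14 gives (-14, 12, 1).
P_1: n·r = n·C gives x + y + 3z = 19.
Substitute r = (-14, 12, 1) + t(-2, 2, -2) into the plane: 1 + (-6)t = 19, so t = -3.
Intersection: (-14, 12, 1) + (-3)·(-2, 2, -2) = (-8, 6, 7).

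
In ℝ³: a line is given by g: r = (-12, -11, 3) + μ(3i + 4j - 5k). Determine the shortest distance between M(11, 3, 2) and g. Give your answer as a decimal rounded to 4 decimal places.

Taking (-12, -11, 3) on g with direction v = (3, 4, -5): w = M − (-12, -11, 3) = (23, 14, -1), and w × v = (-66, 112, 50).
Distance = |w × v| / |v| = √19400 / √50 ≈ 19.6977.

19.6977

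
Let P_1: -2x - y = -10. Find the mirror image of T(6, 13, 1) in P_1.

λ = (n·T − d)/|n|² = (-25 − (-10))/5 = -3.
Reflection = T − 2λn = (6, 13, 1) − (-6)·(-2, -1, 0) = (-6, 7, 1).

(-6, 7, 1)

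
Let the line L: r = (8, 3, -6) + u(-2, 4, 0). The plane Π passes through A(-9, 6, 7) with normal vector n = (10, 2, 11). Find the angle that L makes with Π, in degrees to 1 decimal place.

Π: n·r = n·A gives 10x + 2y + 11z = -1.
sin θ = |n·v| / (|n||v|) = |-12| / (√225 · √20) = 0.17889.
θ ≈ 10.3°.

10.3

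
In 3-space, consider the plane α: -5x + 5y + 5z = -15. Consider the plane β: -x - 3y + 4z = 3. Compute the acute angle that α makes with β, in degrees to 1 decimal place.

76.9

cos θ = |n₁·n₂| / (|n₁||n₂|) = |10| / (√75 · √26).
θ = arccos(0.22646) ≈ 76.9°.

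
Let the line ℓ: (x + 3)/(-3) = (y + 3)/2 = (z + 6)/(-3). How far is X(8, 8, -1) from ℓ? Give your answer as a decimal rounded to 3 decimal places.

ℓ has direction (-3, 2, -3) through (-3, -3, -6).
Taking (-3, -3, -6) on ℓ with direction v = (-3, 2, -3): w = X − (-3, -3, -6) = (11, 11, 5), and w × v = (-43, 18, 55).
Distance = |w × v| / |v| = √5198 / √22 ≈ 15.371.

15.371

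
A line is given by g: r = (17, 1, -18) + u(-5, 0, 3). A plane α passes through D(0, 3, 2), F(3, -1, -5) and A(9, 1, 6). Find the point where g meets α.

(-3, 1, -6)

DF = (3, -4, -7), DA = (9, -2, 4); a normal to α is DF × DA = (-30, -75, 30).
Using D: α has equation -30x - 75y + 30z = -165.
Substitute r = (17, 1, -18) + t(-5, 0, 3) into the plane: -1125 + 240t = -165, so t = 4.
Intersection: (17, 1, -18) + 4·(-5, 0, 3) = (-3, 1, -6).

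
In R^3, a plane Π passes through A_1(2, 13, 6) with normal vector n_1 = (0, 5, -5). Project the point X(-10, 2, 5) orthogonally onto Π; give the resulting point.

Π: n_1·r = n_1·A_1 gives 5y - 5z = 35.
Foot = X − λn with λ = (n·X − d)/|n|² = (-15 − 35)/50 = -1.
Foot = (-10, 2, 5) − (-1)·(0, 5, -5) = (-10, 7, 0).

(-10, 7, 0)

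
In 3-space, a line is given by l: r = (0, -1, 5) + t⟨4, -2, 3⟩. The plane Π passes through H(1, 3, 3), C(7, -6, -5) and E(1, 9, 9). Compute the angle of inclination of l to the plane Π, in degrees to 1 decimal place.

34.4

HC = (6, -9, -8), HE = (0, 6, 6); a normal to Π is HC × HE = (-6, -36, 36).
Using H: Π has equation -6x - 36y + 36z = -6.
sin θ = |n·v| / (|n||v|) = |156| / (√2628 · √29) = 0.56508.
θ ≈ 34.4°.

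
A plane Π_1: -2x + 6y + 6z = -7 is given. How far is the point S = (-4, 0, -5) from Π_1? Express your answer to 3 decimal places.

n·S − d = (-2)·(-4) + (6)·(0) + (6)·(-5) − (-7) = -15; |n| = √76.
Distance = |-15| / √76 = 15/√76 ≈ 1.721.

1.721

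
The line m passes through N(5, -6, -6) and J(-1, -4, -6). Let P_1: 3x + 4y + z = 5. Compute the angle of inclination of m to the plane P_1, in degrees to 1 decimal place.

A direction vector for m is J − N = (-6, 2, 0).
sin θ = |n·v| / (|n||v|) = |-10| / (√26 · √40) = 0.31009.
θ ≈ 18.1°.

18.1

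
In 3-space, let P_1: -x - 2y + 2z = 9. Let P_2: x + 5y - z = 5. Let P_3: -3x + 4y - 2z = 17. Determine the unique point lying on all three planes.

Solving the 3×3 linear system -x - 2y + 2z = 9, x + 5y - z = 5, -3x + 4y - 2z = 17 (e.g. by elimination or Cramer's rule, determinant = 34) gives (-5, 3, 5).

(-5, 3, 5)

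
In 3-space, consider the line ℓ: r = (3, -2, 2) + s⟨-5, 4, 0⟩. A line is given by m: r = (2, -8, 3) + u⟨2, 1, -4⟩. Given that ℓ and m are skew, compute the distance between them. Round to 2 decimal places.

4.28

Common perpendicular direction n = (-5, 4, 0) × (2, 1, -4) = (-16, -20, -13).
With w = (2, -8, 3) − (3, -2, 2) = (-1, -6, 1), w · n = 123.
Distance = |w · n| / |n| = |123| / √825 ≈ 4.28.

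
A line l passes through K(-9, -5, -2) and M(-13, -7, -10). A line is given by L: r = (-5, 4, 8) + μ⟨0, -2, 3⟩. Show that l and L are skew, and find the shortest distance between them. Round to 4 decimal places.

A direction vector for l is M − K = (-4, -2, -8).
Common perpendicular direction n = (-4, -2, -8) × (0, -2, 3) = (-22, 12, 8).
With w = (-5, 4, 8) − (-9, -5, -2) = (4, 9, 10), w · n = 100.
Since n ≠ 0 the lines are not parallel, and w · n = 100 ≠ 0 so they do not intersect; hence they are skew.
Distance = |w · n| / |n| = |100| / √692 ≈ 3.8014.

3.8014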